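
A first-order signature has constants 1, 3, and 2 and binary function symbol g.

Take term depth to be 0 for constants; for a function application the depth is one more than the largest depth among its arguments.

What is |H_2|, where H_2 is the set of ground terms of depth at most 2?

Write N_k for the number of ground terms of depth ≤ k. A term of depth ≤ k is either a constant or a function symbol applied to arguments of depth ≤ k−1, so N_k = 3 + N_{k-1}^2.
N_0 = 3
N_1 = 3 + 3^2 = 12
N_2 = 3 + 12^2 = 147

147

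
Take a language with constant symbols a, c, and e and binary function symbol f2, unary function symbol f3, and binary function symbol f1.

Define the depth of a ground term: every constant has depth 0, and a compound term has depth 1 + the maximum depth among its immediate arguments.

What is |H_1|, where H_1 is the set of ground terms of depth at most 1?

24

Let N_k = |{terms of depth ≤ k}|. Then N_0 = 3 and N_k = 3 + N_{k-1}^2 + N_{k-1} + N_{k-1}^2 for k ≥ 1 (one summand per function symbol, arity giving the exponent).
N_0 = 3
N_1 = 3 + 3^2 + 3 + 3^2 = 24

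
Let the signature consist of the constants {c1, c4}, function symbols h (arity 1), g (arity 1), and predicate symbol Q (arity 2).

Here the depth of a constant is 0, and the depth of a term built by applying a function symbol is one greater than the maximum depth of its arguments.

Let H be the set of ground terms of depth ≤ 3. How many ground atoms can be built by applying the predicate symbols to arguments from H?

First count ground terms of depth ≤ 3.
If N_k denotes the number of depth-≤k ground terms, the 2 constants give N_0 = 2, and each function symbol of arity r contributes N_{k-1}^r new terms at level k: N_k = 2 + N_{k-1} + N_{k-1}.
N_0 = 2
N_1 = 2 + 2 + 2 = 6
N_2 = 2 + 6 + 6 = 14
N_3 = 2 + 14 + 14 = 30
So |H| = 30.
Ground atoms are formed by filling each argument slot of a predicate with a term from H, so an r-ary predicate gives |H|^r atoms:
  Q: 30^2 = 900
Total ground atoms: 900.

900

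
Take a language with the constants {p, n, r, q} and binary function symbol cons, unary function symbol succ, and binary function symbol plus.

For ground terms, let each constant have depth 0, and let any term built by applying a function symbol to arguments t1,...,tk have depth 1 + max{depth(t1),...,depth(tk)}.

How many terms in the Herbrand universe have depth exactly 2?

Let N_k count ground terms of depth at most k. Each non-constant term of depth ≤ k is some function symbol applied to depth-≤(k−1) arguments, giving N_k = 4 + N_{k-1}^2 + N_{k-1} + N_{k-1}^2.
N_0 = 4
N_1 = 4 + 4^2 + 4 + 4^2 = 40
N_2 = 4 + 40^2 + 40 + 40^2 = 3244
Terms of depth exactly 2: N_2 − N_1 = 3244 − 40 = 3204.

3204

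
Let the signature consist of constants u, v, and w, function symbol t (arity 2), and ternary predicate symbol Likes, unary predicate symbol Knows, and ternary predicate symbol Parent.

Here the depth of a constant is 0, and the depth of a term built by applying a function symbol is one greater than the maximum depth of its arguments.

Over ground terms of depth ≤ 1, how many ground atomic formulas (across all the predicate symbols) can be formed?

First count ground terms of depth ≤ 1.
Let N_k count ground terms of depth at most k. Each non-constant term of depth ≤ k is some function symbol applied to depth-≤(k−1) arguments, giving N_k = 3 + N_{k-1}^2.
N_0 = 3
N_1 = 3 + 3^2 = 12
So |H| = 12.
A ground atom is a predicate applied to a tuple of terms from H, so the count is the sum over predicates of |H|^arity:
  Likes: 12^3 = 1728;  Knows: 12;  Parent: 12^3 = 1728
Total ground atoms: 1728 + 12 + 1728 = 3468.

3468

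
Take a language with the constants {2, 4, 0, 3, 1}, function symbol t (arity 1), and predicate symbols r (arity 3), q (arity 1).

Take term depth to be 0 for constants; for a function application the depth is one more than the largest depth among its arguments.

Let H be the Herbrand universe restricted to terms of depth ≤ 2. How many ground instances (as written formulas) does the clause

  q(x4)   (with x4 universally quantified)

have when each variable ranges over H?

Ground terms of depth ≤ 2:
  Let N_k = |{terms of depth ≤ k}|. Then N_0 = 5 and N_k = 5 + N_{k-1} for k ≥ 1 (one summand per function symbol, arity giving the exponent).
  N_0 = 5
  N_1 = 5 + 5 = 10
  N_2 = 5 + 10 = 15
So there are 15 ground terms available for substitution.
There is 1 variable to instantiate (x4),  occurring in at least one literal, so different choices give different ground instances.
Number of ground instances = 15.

15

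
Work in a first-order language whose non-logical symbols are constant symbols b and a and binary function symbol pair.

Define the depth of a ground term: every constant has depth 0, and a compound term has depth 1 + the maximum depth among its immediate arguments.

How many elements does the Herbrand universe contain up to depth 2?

Write N_k for the number of ground terms of depth ≤ k. A term of depth ≤ k is either a constant or a function symbol applied to arguments of depth ≤ k−1, so N_k = 2 + N_{k-1}^2.
N_0 = 2
N_1 = 2 + 2^2 = 6
N_2 = 2 + 6^2 = 38

38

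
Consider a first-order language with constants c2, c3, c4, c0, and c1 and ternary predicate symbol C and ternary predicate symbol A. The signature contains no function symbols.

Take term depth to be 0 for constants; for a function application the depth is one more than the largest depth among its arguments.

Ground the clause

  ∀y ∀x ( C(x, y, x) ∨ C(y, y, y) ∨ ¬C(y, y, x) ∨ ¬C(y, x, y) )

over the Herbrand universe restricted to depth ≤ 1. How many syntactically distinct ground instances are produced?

Ground terms of depth ≤ 1:
  With no function symbols every ground term is a constant, so there are exactly 5 ground terms at every depth bound.
  N_0 = 5
  N_1 = 5
So there are 5 ground terms available for substitution.
There are 2 variables to instantiate (y, x), each occurring in at least one literal, so different choices give different ground instances.
Number of ground instances = 5^2 = 25.

25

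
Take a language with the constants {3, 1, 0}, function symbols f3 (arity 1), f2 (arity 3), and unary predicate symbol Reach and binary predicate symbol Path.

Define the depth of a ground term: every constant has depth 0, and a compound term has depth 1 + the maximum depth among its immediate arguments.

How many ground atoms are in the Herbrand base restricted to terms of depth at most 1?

First count ground terms of depth ≤ 1.
Write N_k for the number of ground terms of depth ≤ k. A term of depth ≤ k is either a constant or a function symbol applied to arguments of depth ≤ k−1, so N_k = 3 + N_{k-1} + N_{k-1}^3.
N_0 = 3
N_1 = 3 + 3 + 3^3 = 33
So |H| = 33.
For each predicate symbol, the number of ground atoms is |H| raised to its arity; summing:
  Reach: 33;  Path: 33^2 = 1089
Total ground atoms: 33 + 1089 = 1122.

1122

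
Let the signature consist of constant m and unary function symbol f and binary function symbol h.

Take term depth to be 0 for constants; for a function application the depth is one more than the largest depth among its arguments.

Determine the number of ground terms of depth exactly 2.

Let N_k count ground terms of depth at most k. Each non-constant term of depth ≤ k is some function symbol applied to depth-≤(k−1) arguments, giving N_k = 1 + N_{k-1} + N_{k-1}^2.
N_0 = 1
N_1 = 1 + 1 + 1^2 = 3
N_2 = 1 + 3 + 3^2 = 13
Terms of depth exactly 2: N_2 − N_1 = 13 − 3 = 10.

10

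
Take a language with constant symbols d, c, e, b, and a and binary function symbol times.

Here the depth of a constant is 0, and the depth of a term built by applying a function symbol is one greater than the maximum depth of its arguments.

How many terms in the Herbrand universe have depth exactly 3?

818125

Let N_k count ground terms of depth at most k. Each non-constant term of depth ≤ k is some function symbol applied to depth-≤(k−1) arguments, giving N_k = 5 + N_{k-1}^2.
N_0 = 5
N_1 = 5 + 5^2 = 30
N_2 = 5 + 30^2 = 905
N_3 = 5 + 905^2 = 819030
Terms of depth exactly 3: N_3 − N_2 = 819030 − 905 = 818125.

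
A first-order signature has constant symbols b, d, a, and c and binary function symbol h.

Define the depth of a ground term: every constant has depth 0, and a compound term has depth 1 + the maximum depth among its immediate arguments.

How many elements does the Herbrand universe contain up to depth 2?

404

Write N_k for the number of ground terms of depth ≤ k. A term of depth ≤ k is either a constant or a function symbol applied to arguments of depth ≤ k−1, so N_k = 4 + N_{k-1}^2.
N_0 = 4
N_1 = 4 + 4^2 = 20
N_2 = 4 + 20^2 = 404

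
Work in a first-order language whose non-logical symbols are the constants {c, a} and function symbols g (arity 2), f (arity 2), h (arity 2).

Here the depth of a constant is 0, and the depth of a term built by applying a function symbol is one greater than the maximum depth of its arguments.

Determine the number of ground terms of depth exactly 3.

1043712

Write N_k for the number of ground terms of depth ≤ k. A term of depth ≤ k is either a constant or a function symbol applied to arguments of depth ≤ k−1, so N_k = 2 + N_{k-1}^2 + N_{k-1}^2 + N_{k-1}^2.
N_0 = 2
N_1 = 2 + 2^2 + 2^2 + 2^2 = 14
N_2 = 2 + 14^2 + 14^2 + 14^2 = 590
N_3 = 2 + 590^2 + 590^2 + 590^2 = 1044302
Terms of depth exactly 3: N_3 − N_2 = 1044302 − 590 = 1043712.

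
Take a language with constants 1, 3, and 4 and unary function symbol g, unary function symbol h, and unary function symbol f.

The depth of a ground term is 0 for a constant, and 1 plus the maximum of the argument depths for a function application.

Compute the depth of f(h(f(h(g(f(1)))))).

depth(f(1)) = 1 + depth(1) = 1 + 0 = 1
depth(g(f(1))) = 1 + depth(f(1)) = 1 + 1 = 2
depth(h(g(f(1)))) = 1 + depth(g(f(1))) = 1 + 2 = 3
depth(f(h(g(f(1))))) = 1 + depth(h(g(f(1)))) = 1 + 3 = 4
depth(h(f(h(g(f(1)))))) = 1 + depth(f(h(g(f(1))))) = 1 + 4 = 5
depth(f(h(f(h(g(f(1))))))) = 1 + depth(h(f(h(g(f(1)))))) = 1 + 5 = 6

6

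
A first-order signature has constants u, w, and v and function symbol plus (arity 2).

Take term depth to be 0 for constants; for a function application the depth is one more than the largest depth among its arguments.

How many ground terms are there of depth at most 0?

3

Write N_k for the number of ground terms of depth ≤ k. A term of depth ≤ k is either a constant or a function symbol applied to arguments of depth ≤ k−1, so N_k = 3 + N_{k-1}^2.
N_0 = 3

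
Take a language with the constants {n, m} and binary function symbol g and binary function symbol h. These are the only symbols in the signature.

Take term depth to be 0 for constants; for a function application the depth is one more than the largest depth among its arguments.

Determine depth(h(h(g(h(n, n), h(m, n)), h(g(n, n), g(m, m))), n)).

depth(h(n, n)) = 1 + max(0, 0) = 1
depth(h(m, n)) = 1 + max(0, 0) = 1
depth(g(h(n, n), h(m, n))) = 1 + max(1, 1) = 2
depth(g(n, n)) = 1 + max(0, 0) = 1
depth(g(m, m)) = 1 + max(0, 0) = 1
depth(h(g(n, n), g(m, m))) = 1 + max(1, 1) = 2
depth(h(g(h(n, n), h(m, n)), h(g(n, n), g(m, m)))) = 1 + max(2, 2) = 3
depth(h(h(g(h(n, n), h(m, n)), h(g(n, n), g(m, m))), n)) = 1 + max(3, 0) = 4

4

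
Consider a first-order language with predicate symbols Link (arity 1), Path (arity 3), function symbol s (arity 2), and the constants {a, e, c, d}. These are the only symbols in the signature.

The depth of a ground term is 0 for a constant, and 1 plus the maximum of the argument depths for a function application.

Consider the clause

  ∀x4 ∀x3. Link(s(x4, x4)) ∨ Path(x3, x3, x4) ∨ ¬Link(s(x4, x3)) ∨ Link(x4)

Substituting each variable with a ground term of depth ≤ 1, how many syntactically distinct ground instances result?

400

Ground terms of depth ≤ 1:
  Let N_k = |{terms of depth ≤ k}|. Then N_0 = 4 and N_k = 4 + N_{k-1}^2 for k ≥ 1 (one summand per function symbol, arity giving the exponent).
  N_0 = 4
  N_1 = 4 + 4^2 = 20
So there are 20 ground terms available for substitution.
The clause has 2 distinct variables (x4, x3), each appearing in the body. In the free term algebra distinct substitutions yield syntactically distinct ground instances.
Number of ground instances = 20^2 = 400.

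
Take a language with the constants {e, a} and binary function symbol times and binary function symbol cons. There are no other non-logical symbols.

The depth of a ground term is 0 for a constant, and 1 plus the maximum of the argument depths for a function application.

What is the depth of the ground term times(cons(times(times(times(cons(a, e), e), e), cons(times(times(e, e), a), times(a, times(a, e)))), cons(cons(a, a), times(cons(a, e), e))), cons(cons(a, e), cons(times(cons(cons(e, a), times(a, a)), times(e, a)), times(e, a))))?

6

depth(cons(a, e)) = 1 + max(0, 0) = 1
depth(times(cons(a, e), e)) = 1 + max(1, 0) = 2
depth(times(times(cons(a, e), e), e)) = 1 + max(2, 0) = 3
depth(times(e, e)) = 1 + max(0, 0) = 1
depth(times(times(e, e), a)) = 1 + max(1, 0) = 2
depth(times(a, e)) = 1 + max(0, 0) = 1
depth(times(a, times(a, e))) = 1 + max(0, 1) = 2
depth(cons(times(times(e, e), a), times(a, times(a, e)))) = 1 + max(2, 2) = 3
depth(times(times(times(cons(a, e), e), e), cons(times(times(e, e), a), times(a, times(a, e))))) = 1 + max(3, 3) = 4
depth(cons(a, a)) = 1 + max(0, 0) = 1
depth(cons(cons(a, a), times(cons(a, e), e))) = 1 + max(1, 2) = 3
depth(cons(times(times(times(cons(a, e), e), e), cons(times(times(e, e), a), times(a, times(a, e)))), cons(cons(a, a), times(cons(a, e), e)))) = 1 + max(4, 3) = 5
depth(cons(e, a)) = 1 + max(0, 0) = 1
depth(times(a, a)) = 1 + max(0, 0) = 1
depth(cons(cons(e, a), times(a, a))) = 1 + max(1, 1) = 2
depth(times(e, a)) = 1 + max(0, 0) = 1
depth(times(cons(cons(e, a), times(a, a)), times(e, a))) = 1 + max(2, 1) = 3
depth(cons(times(cons(cons(e, a), times(a, a)), times(e, a)), times(e, a))) = 1 + max(3, 1) = 4
depth(cons(cons(a, e), cons(times(cons(cons(e, a), times(a, a)), times(e, a)), times(e, a)))) = 1 + max(1, 4) = 5
depth(times(cons(times(times(times(cons(a, e), e), e), cons(times(times(e, e), a), times(a, times(a, e)))), cons(cons(a, a), times(cons(a, e), e))), cons(cons(a, e), cons(times(cons(cons(e, a), times(a, a)), times(e, a)), times(e, a))))) = 1 + max(5, 5) = 6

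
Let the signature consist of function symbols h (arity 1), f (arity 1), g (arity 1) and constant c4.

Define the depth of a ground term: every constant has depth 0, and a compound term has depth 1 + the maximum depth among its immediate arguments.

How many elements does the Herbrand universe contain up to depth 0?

If N_k denotes the number of depth-≤k ground terms, the 1 constant gives N_0 = 1, and each function symbol of arity r contributes N_{k-1}^r new terms at level k: N_k = 1 + N_{k-1} + N_{k-1} + N_{k-1}.
N_0 = 1

1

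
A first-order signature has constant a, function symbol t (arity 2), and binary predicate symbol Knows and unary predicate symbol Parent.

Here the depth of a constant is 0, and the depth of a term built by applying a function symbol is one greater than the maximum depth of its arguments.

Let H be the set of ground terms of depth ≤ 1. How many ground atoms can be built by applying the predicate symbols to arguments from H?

First count ground terms of depth ≤ 1.
Write N_k for the number of ground terms of depth ≤ k. A term of depth ≤ k is either a constant or a function symbol applied to arguments of depth ≤ k−1, so N_k = 1 + N_{k-1}^2.
N_0 = 1
N_1 = 1 + 1^2 = 2
So |H| = 2.
Each predicate of arity r yields |H|^r ground atoms (one per choice of an r-tuple from H):
  Knows: 2^2 = 4;  Parent: 2
Total ground atoms: 4 + 2 = 6.

6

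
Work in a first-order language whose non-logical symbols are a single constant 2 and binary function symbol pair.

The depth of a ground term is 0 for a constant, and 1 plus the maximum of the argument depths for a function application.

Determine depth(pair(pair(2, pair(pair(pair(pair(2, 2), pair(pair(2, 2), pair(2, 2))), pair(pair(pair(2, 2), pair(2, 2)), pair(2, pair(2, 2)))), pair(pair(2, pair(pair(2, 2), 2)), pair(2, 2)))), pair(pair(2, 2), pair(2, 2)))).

7

depth(pair(2, 2)) = 1 + max(0, 0) = 1
depth(pair(pair(2, 2), pair(2, 2))) = 1 + max(1, 1) = 2
depth(pair(pair(2, 2), pair(pair(2, 2), pair(2, 2)))) = 1 + max(1, 2) = 3
depth(pair(2, pair(2, 2))) = 1 + max(0, 1) = 2
depth(pair(pair(pair(2, 2), pair(2, 2)), pair(2, pair(2, 2)))) = 1 + max(2, 2) = 3
depth(pair(pair(pair(2, 2), pair(pair(2, 2), pair(2, 2))), pair(pair(pair(2, 2), pair(2, 2)), pair(2, pair(2, 2))))) = 1 + max(3, 3) = 4
depth(pair(pair(2, 2), 2)) = 1 + max(1, 0) = 2
depth(pair(2, pair(pair(2, 2), 2))) = 1 + max(0, 2) = 3
depth(pair(pair(2, pair(pair(2, 2), 2)), pair(2, 2))) = 1 + max(3, 1) = 4
depth(pair(pair(pair(pair(2, 2), pair(pair(2, 2), pair(2, 2))), pair(pair(pair(2, 2), pair(2, 2)), pair(2, pair(2, 2)))), pair(pair(2, pair(pair(2, 2), 2)), pair(2, 2)))) = 1 + max(4, 4) = 5
depth(pair(2, pair(pair(pair(pair(2, 2), pair(pair(2, 2), pair(2, 2))), pair(pair(pair(2, 2), pair(2, 2)), pair(2, pair(2, 2)))), pair(pair(2, pair(pair(2, 2), 2)), pair(2, 2))))) = 1 + max(0, 5) = 6
depth(pair(pair(2, pair(pair(pair(pair(2, 2), pair(pair(2, 2), pair(2, 2))), pair(pair(pair(2, 2), pair(2, 2)), pair(2, pair(2, 2)))), pair(pair(2, pair(pair(2, 2), 2)), pair(2, 2)))), pair(pair(2, 2), pair(2, 2)))) = 1 + max(6, 2) = 7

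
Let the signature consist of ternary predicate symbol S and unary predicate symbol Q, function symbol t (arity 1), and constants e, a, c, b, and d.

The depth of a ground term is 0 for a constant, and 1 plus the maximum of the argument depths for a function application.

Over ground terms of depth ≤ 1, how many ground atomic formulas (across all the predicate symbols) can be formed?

1010

First count ground terms of depth ≤ 1.
Let N_k count ground terms of depth at most k. Each non-constant term of depth ≤ k is some function symbol applied to depth-≤(k−1) arguments, giving N_k = 5 + N_{k-1}.
N_0 = 5
N_1 = 5 + 5 = 10
So |H| = 10.
Each predicate of arity r yields |H|^r ground atoms (one per choice of an r-tuple from H):
  S: 10^3 = 1000;  Q: 10
Total ground atoms: 1000 + 10 = 1010.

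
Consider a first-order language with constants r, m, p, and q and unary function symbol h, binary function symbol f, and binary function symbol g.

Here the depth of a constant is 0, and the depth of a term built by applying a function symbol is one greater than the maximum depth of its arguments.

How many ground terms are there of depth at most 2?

Count level by level. With function symbols h/1, f/2, g/2, the terms of depth ≤ k are the 4 constants together with each function applied to depth-≤(k−1) tuples, so N_k = 4 + N_{k-1} + N_{k-1}^2 + N_{k-1}^2.
N_0 = 4
N_1 = 4 + 4 + 4^2 + 4^2 = 40
N_2 = 4 + 40 + 40^2 + 40^2 = 3244

3244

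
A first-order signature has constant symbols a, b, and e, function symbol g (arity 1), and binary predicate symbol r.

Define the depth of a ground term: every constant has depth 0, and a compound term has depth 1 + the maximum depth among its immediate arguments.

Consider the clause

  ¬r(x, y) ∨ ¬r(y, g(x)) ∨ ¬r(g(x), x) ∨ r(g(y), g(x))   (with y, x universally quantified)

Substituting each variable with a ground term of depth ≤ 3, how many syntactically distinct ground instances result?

144

Ground terms of depth ≤ 3:
  Let N_k count ground terms of depth at most k. Each non-constant term of depth ≤ k is some function symbol applied to depth-≤(k−1) arguments, giving N_k = 3 + N_{k-1}.
  N_0 = 3
  N_1 = 3 + 3 = 6
  N_2 = 3 + 6 = 9
  N_3 = 3 + 9 = 12
  Explicitly: a, b, e, g(a), g(b), g(e), g(g(a)), g(g(b)), g(g(e)), g(g(g(a))), g(g(g(b))), g(g(g(e))).
So there are 12 ground terms available for substitution.
There are 2 variables to instantiate (y, x), each occurring in at least one literal, so different choices give different ground instances.
Number of ground instances = 12^2 = 144.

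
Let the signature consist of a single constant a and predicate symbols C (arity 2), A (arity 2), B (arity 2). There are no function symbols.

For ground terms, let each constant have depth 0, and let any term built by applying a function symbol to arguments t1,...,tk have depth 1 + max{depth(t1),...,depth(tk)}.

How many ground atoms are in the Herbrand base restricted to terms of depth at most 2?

3

First count ground terms of depth ≤ 2.
With no function symbols every ground term is a constant, so there is exactly 1 ground term at every depth bound.
N_0 = 1
N_1 = 1
N_2 = 1
Explicitly: a.
So |H| = 1.
A ground atom is a predicate applied to a tuple of terms from H, so the count is the sum over predicates of |H|^arity:
  C: 1^2 = 1;  A: 1^2 = 1;  B: 1^2 = 1
Total ground atoms: 1 + 1 + 1 = 3.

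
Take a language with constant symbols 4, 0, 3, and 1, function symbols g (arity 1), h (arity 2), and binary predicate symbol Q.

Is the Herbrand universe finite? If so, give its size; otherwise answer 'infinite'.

infinite

The signature has at least one function symbol (g, arity 1) and at least one constant (4).
Iterating g gives infinitely many distinct ground terms: 4, g(4), g(g(4)), ...
So the Herbrand universe is infinite.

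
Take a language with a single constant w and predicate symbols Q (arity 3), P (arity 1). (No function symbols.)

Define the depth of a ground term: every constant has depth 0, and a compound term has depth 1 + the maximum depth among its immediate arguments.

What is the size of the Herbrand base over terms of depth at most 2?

2

First count ground terms of depth ≤ 2.
With no function symbols every ground term is a constant, so there is exactly 1 ground term at every depth bound.
N_0 = 1
N_1 = 1
N_2 = 1
So |H| = 1.
Ground atoms are formed by filling each argument slot of a predicate with a term from H, so an r-ary predicate gives |H|^r atoms:
  Q: 1^3 = 1;  P: 1
Total ground atoms: 1 + 1 = 2.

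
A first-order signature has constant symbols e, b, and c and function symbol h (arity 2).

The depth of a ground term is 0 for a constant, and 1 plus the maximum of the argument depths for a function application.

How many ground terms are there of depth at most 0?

3

Let N_k count ground terms of depth at most k. Each non-constant term of depth ≤ k is some function symbol applied to depth-≤(k−1) arguments, giving N_k = 3 + N_{k-1}^2.
N_0 = 3
Explicitly: e, b, c.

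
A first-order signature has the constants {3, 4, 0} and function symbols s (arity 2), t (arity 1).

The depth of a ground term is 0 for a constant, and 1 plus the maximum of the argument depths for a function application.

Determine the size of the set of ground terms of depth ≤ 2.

243

Count level by level. With function symbols s/2, t/1, the terms of depth ≤ k are the 3 constants together with each function applied to depth-≤(k−1) tuples, so N_k = 3 + N_{k-1}^2 + N_{k-1}.
N_0 = 3
N_1 = 3 + 3^2 + 3 = 15
N_2 = 3 + 15^2 + 15 = 243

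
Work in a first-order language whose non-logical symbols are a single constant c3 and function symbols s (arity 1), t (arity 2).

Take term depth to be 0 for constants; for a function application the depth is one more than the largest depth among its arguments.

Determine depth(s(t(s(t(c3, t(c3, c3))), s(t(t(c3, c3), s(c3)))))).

depth(t(c3, c3)) = 1 + max(0, 0) = 1
depth(t(c3, t(c3, c3))) = 1 + max(0, 1) = 2
depth(s(t(c3, t(c3, c3)))) = 1 + depth(t(c3, t(c3, c3))) = 1 + 2 = 3
depth(s(c3)) = 1 + depth(c3) = 1 + 0 = 1
depth(t(t(c3, c3), s(c3))) = 1 + max(1, 1) = 2
depth(s(t(t(c3, c3), s(c3)))) = 1 + depth(t(t(c3, c3), s(c3))) = 1 + 2 = 3
depth(t(s(t(c3, t(c3, c3))), s(t(t(c3, c3), s(c3))))) = 1 + max(3, 3) = 4
depth(s(t(s(t(c3, t(c3, c3))), s(t(t(c3, c3), s(c3)))))) = 1 + depth(t(s(t(c3, t(c3, c3))), s(t(t(c3, c3), s(c3))))) = 1 + 4 = 5

5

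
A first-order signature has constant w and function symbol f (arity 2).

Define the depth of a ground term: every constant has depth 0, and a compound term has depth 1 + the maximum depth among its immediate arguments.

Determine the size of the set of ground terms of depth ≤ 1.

If N_k denotes the number of depth-≤k ground terms, the 1 constant gives N_0 = 1, and each function symbol of arity r contributes N_{k-1}^r new terms at level k: N_k = 1 + N_{k-1}^2.
N_0 = 1
N_1 = 1 + 1^2 = 2
Explicitly: w, f(w, w).

2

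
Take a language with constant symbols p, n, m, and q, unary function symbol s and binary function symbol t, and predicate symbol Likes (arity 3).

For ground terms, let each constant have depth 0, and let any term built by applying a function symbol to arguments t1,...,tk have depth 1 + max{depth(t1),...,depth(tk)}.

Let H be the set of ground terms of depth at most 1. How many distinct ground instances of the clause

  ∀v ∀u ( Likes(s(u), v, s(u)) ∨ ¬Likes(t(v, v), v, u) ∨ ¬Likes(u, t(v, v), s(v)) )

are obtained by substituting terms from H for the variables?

Ground terms of depth ≤ 1:
  If N_k denotes the number of depth-≤k ground terms, the 4 constants give N_0 = 4, and each function symbol of arity r contributes N_{k-1}^r new terms at level k: N_k = 4 + N_{k-1} + N_{k-1}^2.
  N_0 = 4
  N_1 = 4 + 4 + 4^2 = 24
So there are 24 ground terms available for substitution.
There are 2 variables to instantiate (v, u), each occurring in at least one literal, so different choices give different ground instances.
Number of ground instances = 24^2 = 576.

576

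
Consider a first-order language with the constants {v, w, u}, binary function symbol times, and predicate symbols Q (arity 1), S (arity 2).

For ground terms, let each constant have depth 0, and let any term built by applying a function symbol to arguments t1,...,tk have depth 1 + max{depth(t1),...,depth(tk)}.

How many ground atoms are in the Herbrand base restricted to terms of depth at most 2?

First count ground terms of depth ≤ 2.
If N_k denotes the number of depth-≤k ground terms, the 3 constants give N_0 = 3, and each function symbol of arity r contributes N_{k-1}^r new terms at level k: N_k = 3 + N_{k-1}^2.
N_0 = 3
N_1 = 3 + 3^2 = 12
N_2 = 3 + 12^2 = 147
So |H| = 147.
Each predicate of arity r yields |H|^r ground atoms (one per choice of an r-tuple from H):
  Q: 147;  S: 147^2 = 21609
Total ground atoms: 147 + 21609 = 21756.

21756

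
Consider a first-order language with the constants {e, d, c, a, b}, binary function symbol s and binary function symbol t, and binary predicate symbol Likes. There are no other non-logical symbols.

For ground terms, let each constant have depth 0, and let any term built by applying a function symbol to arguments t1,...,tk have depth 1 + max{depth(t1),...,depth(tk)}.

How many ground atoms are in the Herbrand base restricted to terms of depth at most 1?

First count ground terms of depth ≤ 1.
Let N_k = |{terms of depth ≤ k}|. Then N_0 = 5 and N_k = 5 + N_{k-1}^2 + N_{k-1}^2 for k ≥ 1 (one summand per function symbol, arity giving the exponent).
N_0 = 5
N_1 = 5 + 5^2 + 5^2 = 55
So |H| = 55.
Each predicate of arity r yields |H|^r ground atoms (one per choice of an r-tuple from H):
  Likes: 55^2 = 3025
Total ground atoms: 3025.

3025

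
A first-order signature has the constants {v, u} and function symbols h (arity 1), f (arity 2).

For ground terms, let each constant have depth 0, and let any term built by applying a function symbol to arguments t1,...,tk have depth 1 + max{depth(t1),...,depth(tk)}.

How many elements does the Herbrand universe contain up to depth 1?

8

Let N_k = |{terms of depth ≤ k}|. Then N_0 = 2 and N_k = 2 + N_{k-1} + N_{k-1}^2 for k ≥ 1 (one summand per function symbol, arity giving the exponent).
N_0 = 2
N_1 = 2 + 2 + 2^2 = 8
Explicitly: v, u, h(v), h(u), f(v, v), f(v, u), f(u, v), f(u, u).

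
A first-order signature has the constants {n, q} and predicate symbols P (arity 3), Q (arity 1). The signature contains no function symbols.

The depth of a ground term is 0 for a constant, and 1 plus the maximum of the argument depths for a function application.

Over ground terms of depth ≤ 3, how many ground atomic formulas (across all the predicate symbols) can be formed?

First count ground terms of depth ≤ 3.
With no function symbols every ground term is a constant, so there are exactly 2 ground terms at every depth bound.
N_0 = 2
N_1 = 2
N_2 = 2
N_3 = 2
So |H| = 2.
For each predicate symbol, the number of ground atoms is |H| raised to its arity; summing:
  P: 2^3 = 8;  Q: 2
Total ground atoms: 8 + 2 = 10.

10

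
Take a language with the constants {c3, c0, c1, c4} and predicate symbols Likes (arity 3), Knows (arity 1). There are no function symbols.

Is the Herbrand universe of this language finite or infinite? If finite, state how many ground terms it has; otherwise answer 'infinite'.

There are no function symbols, so every ground term is one of the 4 constants.
The Herbrand universe is {c3, c0, c1, c4}, which is finite with 4 elements.

4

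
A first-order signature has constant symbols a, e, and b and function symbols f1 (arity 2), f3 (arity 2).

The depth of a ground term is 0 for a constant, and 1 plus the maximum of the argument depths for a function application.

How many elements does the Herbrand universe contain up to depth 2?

885

Let N_k = |{terms of depth ≤ k}|. Then N_0 = 3 and N_k = 3 + N_{k-1}^2 + N_{k-1}^2 for k ≥ 1 (one summand per function symbol, arity giving the exponent).
N_0 = 3
N_1 = 3 + 3^2 + 3^2 = 21
N_2 = 3 + 21^2 + 21^2 = 885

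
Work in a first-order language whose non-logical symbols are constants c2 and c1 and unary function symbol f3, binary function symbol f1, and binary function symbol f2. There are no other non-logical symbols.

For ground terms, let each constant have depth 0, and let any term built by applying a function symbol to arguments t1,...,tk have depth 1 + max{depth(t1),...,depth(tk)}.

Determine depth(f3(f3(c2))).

depth(f3(c2)) = 1 + depth(c2) = 1 + 0 = 1
depth(f3(f3(c2))) = 1 + depth(f3(c2)) = 1 + 1 = 2

2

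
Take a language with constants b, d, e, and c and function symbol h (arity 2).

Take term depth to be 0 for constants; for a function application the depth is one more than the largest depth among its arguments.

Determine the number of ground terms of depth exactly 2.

Let N_k = |{terms of depth ≤ k}|. Then N_0 = 4 and N_k = 4 + N_{k-1}^2 for k ≥ 1 (one summand per function symbol, arity giving the exponent).
N_0 = 4
N_1 = 4 + 4^2 = 20
N_2 = 4 + 20^2 = 404
Terms of depth exactly 2: N_2 − N_1 = 404 − 20 = 384.

384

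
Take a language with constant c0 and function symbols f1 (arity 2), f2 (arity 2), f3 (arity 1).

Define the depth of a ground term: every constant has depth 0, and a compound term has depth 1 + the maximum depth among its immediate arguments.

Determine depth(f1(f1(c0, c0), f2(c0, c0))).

depth(f1(c0, c0)) = 1 + max(0, 0) = 1
depth(f2(c0, c0)) = 1 + max(0, 0) = 1
depth(f1(f1(c0, c0), f2(c0, c0))) = 1 + max(1, 1) = 2

2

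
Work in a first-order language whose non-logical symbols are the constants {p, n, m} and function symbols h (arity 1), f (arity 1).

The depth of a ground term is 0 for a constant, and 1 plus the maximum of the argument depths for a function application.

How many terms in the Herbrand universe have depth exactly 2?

Let N_k = |{terms of depth ≤ k}|. Then N_0 = 3 and N_k = 3 + N_{k-1} + N_{k-1} for k ≥ 1 (one summand per function symbol, arity giving the exponent).
N_0 = 3
N_1 = 3 + 3 + 3 = 9
N_2 = 3 + 9 + 9 = 21
Terms of depth exactly 2: N_2 − N_1 = 21 − 9 = 12.

12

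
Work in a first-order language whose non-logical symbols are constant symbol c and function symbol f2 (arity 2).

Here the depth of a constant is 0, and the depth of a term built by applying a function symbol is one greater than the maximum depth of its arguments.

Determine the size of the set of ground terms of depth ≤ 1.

Count level by level. With function symbols f2/2, the terms of depth ≤ k are the 1 constant together with each function applied to depth-≤(k−1) tuples, so N_k = 1 + N_{k-1}^2.
N_0 = 1
N_1 = 1 + 1^2 = 2
Explicitly: c, f2(c, c).

2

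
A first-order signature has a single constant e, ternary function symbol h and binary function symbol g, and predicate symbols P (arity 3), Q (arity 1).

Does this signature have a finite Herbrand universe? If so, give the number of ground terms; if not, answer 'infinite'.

The signature has at least one function symbol (h, arity 3) and at least one constant (e).
Iterating h gives infinitely many distinct ground terms: e, h(e, e, e), h(h(e, e, e), h(e, e, e), h(e, e, e)), ...
So the Herbrand universe is infinite.

infinite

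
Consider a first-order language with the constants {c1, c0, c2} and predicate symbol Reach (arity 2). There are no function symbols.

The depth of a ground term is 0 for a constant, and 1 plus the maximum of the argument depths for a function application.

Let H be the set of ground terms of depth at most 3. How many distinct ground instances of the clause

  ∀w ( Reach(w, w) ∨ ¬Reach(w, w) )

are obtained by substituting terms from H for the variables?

3

Ground terms of depth ≤ 3:
  With no function symbols every ground term is a constant, so there are exactly 3 ground terms at every depth bound.
  N_0 = 3
  N_1 = 3
  N_2 = 3
  N_3 = 3
So there are 3 ground terms available for substitution.
The variable w ranges independently over the available ground terms, and distinct assignments produce distinct instances.
Number of ground instances = 3.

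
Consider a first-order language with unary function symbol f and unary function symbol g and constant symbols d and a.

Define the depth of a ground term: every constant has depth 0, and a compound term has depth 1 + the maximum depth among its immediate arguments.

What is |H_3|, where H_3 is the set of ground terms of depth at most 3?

Let N_k count ground terms of depth at most k. Each non-constant term of depth ≤ k is some function symbol applied to depth-≤(k−1) arguments, giving N_k = 2 + N_{k-1} + N_{k-1}.
N_0 = 2
N_1 = 2 + 2 + 2 = 6
N_2 = 2 + 6 + 6 = 14
N_3 = 2 + 14 + 14 = 30

30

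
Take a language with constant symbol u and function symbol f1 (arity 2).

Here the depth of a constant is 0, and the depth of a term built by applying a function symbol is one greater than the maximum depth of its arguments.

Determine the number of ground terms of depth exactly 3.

21

Let N_k = |{terms of depth ≤ k}|. Then N_0 = 1 and N_k = 1 + N_{k-1}^2 for k ≥ 1 (one summand per function symbol, arity giving the exponent).
N_0 = 1
N_1 = 1 + 1^2 = 2
N_2 = 1 + 2^2 = 5
N_3 = 1 + 5^2 = 26
Terms of depth exactly 3: N_3 − N_2 = 26 − 5 = 21.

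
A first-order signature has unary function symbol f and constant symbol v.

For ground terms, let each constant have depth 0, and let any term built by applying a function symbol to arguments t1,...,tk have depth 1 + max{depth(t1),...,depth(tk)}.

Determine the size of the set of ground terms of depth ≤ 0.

Let N_k = |{terms of depth ≤ k}|. Then N_0 = 1 and N_k = 1 + N_{k-1} for k ≥ 1 (one summand per function symbol, arity giving the exponent).
N_0 = 1

1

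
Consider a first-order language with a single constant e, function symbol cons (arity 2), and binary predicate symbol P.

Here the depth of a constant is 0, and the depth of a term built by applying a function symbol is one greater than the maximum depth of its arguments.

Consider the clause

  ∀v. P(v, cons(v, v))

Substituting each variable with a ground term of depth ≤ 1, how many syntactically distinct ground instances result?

2

Ground terms of depth ≤ 1:
  Count level by level. With function symbols cons/2, the terms of depth ≤ k are the 1 constant together with each function applied to depth-≤(k−1) tuples, so N_k = 1 + N_{k-1}^2.
  N_0 = 1
  N_1 = 1 + 1^2 = 2
So there are 2 ground terms available for substitution.
The variable v ranges independently over the available ground terms, and distinct assignments produce distinct instances.
Number of ground instances = 2.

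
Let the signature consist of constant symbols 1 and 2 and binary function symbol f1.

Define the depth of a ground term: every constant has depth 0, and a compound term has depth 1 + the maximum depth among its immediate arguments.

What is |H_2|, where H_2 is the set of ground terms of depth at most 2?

38

Count level by level. With function symbols f1/2, the terms of depth ≤ k are the 2 constants together with each function applied to depth-≤(k−1) tuples, so N_k = 2 + N_{k-1}^2.
N_0 = 2
N_1 = 2 + 2^2 = 6
N_2 = 2 + 6^2 = 38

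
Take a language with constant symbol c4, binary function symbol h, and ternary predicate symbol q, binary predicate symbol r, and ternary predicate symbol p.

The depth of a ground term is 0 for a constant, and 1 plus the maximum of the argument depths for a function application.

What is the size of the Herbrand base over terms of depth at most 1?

20

First count ground terms of depth ≤ 1.
Let N_k count ground terms of depth at most k. Each non-constant term of depth ≤ k is some function symbol applied to depth-≤(k−1) arguments, giving N_k = 1 + N_{k-1}^2.
N_0 = 1
N_1 = 1 + 1^2 = 2
Explicitly: c4, h(c4, c4).
So |H| = 2.
For each predicate symbol, the number of ground atoms is |H| raised to its arity; summing:
  q: 2^3 = 8;  r: 2^2 = 4;  p: 2^3 = 8
Total ground atoms: 8 + 4 + 8 = 20.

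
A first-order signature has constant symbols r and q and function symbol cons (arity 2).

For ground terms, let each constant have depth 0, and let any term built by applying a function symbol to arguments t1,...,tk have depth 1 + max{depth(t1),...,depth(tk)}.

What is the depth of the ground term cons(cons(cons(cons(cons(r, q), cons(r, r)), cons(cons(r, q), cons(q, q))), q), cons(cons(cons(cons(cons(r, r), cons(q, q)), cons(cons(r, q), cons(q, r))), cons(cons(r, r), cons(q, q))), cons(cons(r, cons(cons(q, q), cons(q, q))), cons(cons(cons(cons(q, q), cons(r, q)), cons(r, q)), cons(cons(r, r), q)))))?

depth(cons(r, q)) = 1 + max(0, 0) = 1
depth(cons(r, r)) = 1 + max(0, 0) = 1
depth(cons(cons(r, q), cons(r, r))) = 1 + max(1, 1) = 2
depth(cons(q, q)) = 1 + max(0, 0) = 1
depth(cons(cons(r, q), cons(q, q))) = 1 + max(1, 1) = 2
depth(cons(cons(cons(r, q), cons(r, r)), cons(cons(r, q), cons(q, q)))) = 1 + max(2, 2) = 3
depth(cons(cons(cons(cons(r, q), cons(r, r)), cons(cons(r, q), cons(q, q))), q)) = 1 + max(3, 0) = 4
depth(cons(cons(r, r), cons(q, q))) = 1 + max(1, 1) = 2
depth(cons(q, r)) = 1 + max(0, 0) = 1
depth(cons(cons(r, q), cons(q, r))) = 1 + max(1, 1) = 2
depth(cons(cons(cons(r, r), cons(q, q)), cons(cons(r, q), cons(q, r)))) = 1 + max(2, 2) = 3
depth(cons(cons(cons(cons(r, r), cons(q, q)), cons(cons(r, q), cons(q, r))), cons(cons(r, r), cons(q, q)))) = 1 + max(3, 2) = 4
depth(cons(cons(q, q), cons(q, q))) = 1 + max(1, 1) = 2
depth(cons(r, cons(cons(q, q), cons(q, q)))) = 1 + max(0, 2) = 3
depth(cons(cons(q, q), cons(r, q))) = 1 + max(1, 1) = 2
depth(cons(cons(cons(q, q), cons(r, q)), cons(r, q))) = 1 + max(2, 1) = 3
depth(cons(cons(r, r), q)) = 1 + max(1, 0) = 2
depth(cons(cons(cons(cons(q, q), cons(r, q)), cons(r, q)), cons(cons(r, r), q))) = 1 + max(3, 2) = 4
depth(cons(cons(r, cons(cons(q, q), cons(q, q))), cons(cons(cons(cons(q, q), cons(r, q)), cons(r, q)), cons(cons(r, r), q)))) = 1 + max(3, 4) = 5
depth(cons(cons(cons(cons(cons(r, r), cons(q, q)), cons(cons(r, q), cons(q, r))), cons(cons(r, r), cons(q, q))), cons(cons(r, cons(cons(q, q), cons(q, q))), cons(cons(cons(cons(q, q), cons(r, q)), cons(r, q)), cons(cons(r, r), q))))) = 1 + max(4, 5) = 6
depth(cons(cons(cons(cons(cons(r, q), cons(r, r)), cons(cons(r, q), cons(q, q))), q), cons(cons(cons(cons(cons(r, r), cons(q, q)), cons(cons(r, q), cons(q, r))), cons(cons(r, r), cons(q, q))), cons(cons(r, cons(cons(q, q), cons(q, q))), cons(cons(cons(cons(q, q), cons(r, q)), cons(r, q)), cons(cons(r, r), q)))))) = 1 + max(4, 6) = 7

7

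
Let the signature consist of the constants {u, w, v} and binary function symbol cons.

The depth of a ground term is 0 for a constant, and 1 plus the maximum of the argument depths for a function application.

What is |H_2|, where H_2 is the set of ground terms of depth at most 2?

147

If N_k denotes the number of depth-≤k ground terms, the 3 constants give N_0 = 3, and each function symbol of arity r contributes N_{k-1}^r new terms at level k: N_k = 3 + N_{k-1}^2.
N_0 = 3
N_1 = 3 + 3^2 = 12
N_2 = 3 + 12^2 = 147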